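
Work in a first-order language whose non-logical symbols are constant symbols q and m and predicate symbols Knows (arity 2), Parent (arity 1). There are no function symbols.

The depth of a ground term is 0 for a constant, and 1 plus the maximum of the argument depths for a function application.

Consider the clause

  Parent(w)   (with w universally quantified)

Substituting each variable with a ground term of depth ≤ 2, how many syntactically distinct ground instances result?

2

Ground terms of depth ≤ 2:
  With no function symbols every ground term is a constant, so there are exactly 2 ground terms at every depth bound.
  N_0 = 2
  N_1 = 2
  N_2 = 2
  Explicitly: q, m.
So there are 2 ground terms available for substitution.
The clause has 1 distinct variable (w), which appears in the body. In the free term algebra distinct substitutions yield syntactically distinct ground instances.
Number of ground instances = 2.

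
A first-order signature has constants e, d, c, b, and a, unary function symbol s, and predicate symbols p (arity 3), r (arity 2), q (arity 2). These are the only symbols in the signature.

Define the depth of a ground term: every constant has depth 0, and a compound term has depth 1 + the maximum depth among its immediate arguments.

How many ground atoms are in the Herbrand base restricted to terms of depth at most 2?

First count ground terms of depth ≤ 2.
If N_k denotes the number of depth-≤k ground terms, the 5 constants give N_0 = 5, and each function symbol of arity r contributes N_{k-1}^r new terms at level k: N_k = 5 + N_{k-1}.
N_0 = 5
N_1 = 5 + 5 = 10
N_2 = 5 + 10 = 15
So |H| = 15.
Each predicate of arity r yields |H|^r ground atoms (one per choice of an r-tuple from H):
  p: 15^3 = 3375;  r: 15^2 = 225;  q: 15^2 = 225
Total ground atoms: 3375 + 225 + 225 = 3825.

3825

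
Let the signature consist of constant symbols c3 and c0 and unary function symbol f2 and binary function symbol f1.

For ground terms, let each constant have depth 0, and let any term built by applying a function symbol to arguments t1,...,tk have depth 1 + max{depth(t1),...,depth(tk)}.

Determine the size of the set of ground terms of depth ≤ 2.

74

Let N_k count ground terms of depth at most k. Each non-constant term of depth ≤ k is some function symbol applied to depth-≤(k−1) arguments, giving N_k = 2 + N_{k-1} + N_{k-1}^2.
N_0 = 2
N_1 = 2 + 2 + 2^2 = 8
N_2 = 2 + 8 + 8^2 = 74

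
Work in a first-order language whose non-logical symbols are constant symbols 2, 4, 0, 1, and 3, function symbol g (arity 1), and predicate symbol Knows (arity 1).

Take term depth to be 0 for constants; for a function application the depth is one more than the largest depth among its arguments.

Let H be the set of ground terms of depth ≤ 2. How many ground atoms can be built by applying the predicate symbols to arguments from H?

15

First count ground terms of depth ≤ 2.
Count level by level. With function symbols g/1, the terms of depth ≤ k are the 5 constants together with each function applied to depth-≤(k−1) tuples, so N_k = 5 + N_{k-1}.
N_0 = 5
N_1 = 5 + 5 = 10
N_2 = 5 + 10 = 15
So |H| = 15.
Each predicate of arity r yields |H|^r ground atoms (one per choice of an r-tuple from H):
  Knows: 15
Total ground atoms: 15.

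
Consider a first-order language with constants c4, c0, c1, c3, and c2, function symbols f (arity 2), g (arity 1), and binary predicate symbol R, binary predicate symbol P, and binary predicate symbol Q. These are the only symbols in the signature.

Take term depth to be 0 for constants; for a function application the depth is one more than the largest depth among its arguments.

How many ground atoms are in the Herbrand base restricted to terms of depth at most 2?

First count ground terms of depth ≤ 2.
If N_k denotes the number of depth-≤k ground terms, the 5 constants give N_0 = 5, and each function symbol of arity r contributes N_{k-1}^r new terms at level k: N_k = 5 + N_{k-1}^2 + N_{k-1}.
N_0 = 5
N_1 = 5 + 5^2 + 5 = 35
N_2 = 5 + 35^2 + 35 = 1265
So |H| = 1265.
Ground atoms are formed by filling each argument slot of a predicate with a term from H, so an r-ary predicate gives |H|^r atoms:
  R: 1265^2 = 1600225;  P: 1265^2 = 1600225;  Q: 1265^2 = 1600225
Total ground atoms: 1600225 + 1600225 + 1600225 = 4800675.

4800675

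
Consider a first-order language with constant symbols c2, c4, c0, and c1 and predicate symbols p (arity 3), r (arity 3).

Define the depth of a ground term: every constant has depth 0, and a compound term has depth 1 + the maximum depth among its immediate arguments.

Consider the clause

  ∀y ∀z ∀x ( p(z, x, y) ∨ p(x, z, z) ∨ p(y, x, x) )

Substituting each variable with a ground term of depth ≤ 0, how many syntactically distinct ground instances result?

Ground terms of depth ≤ 0:
  With no function symbols every ground term is a constant, so there are exactly 4 ground terms at every depth bound.
  N_0 = 4
  Explicitly: c2, c4, c0, c1.
So there are 4 ground terms available for substitution.
Each of y, z, x ranges independently over the available ground terms, and distinct assignments produce distinct instances.
Number of ground instances = 4^3 = 64.

64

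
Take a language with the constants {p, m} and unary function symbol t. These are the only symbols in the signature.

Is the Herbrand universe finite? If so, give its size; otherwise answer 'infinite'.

The signature has at least one function symbol (t, arity 1) and at least one constant (p).
Iterating t gives infinitely many distinct ground terms: p, t(p), t(t(p)), ...
So the Herbrand universe is infinite.

infinite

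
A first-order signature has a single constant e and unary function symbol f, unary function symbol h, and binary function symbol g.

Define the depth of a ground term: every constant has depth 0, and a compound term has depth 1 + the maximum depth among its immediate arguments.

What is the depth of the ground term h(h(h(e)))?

depth(h(e)) = 1 + depth(e) = 1 + 0 = 1
depth(h(h(e))) = 1 + depth(h(e)) = 1 + 1 = 2
depth(h(h(h(e)))) = 1 + depth(h(h(e))) = 1 + 2 = 3

3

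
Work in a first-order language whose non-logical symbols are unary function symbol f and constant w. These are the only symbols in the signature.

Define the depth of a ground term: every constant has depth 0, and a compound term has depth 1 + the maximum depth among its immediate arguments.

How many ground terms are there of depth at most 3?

4

Let N_k count ground terms of depth at most k. Each non-constant term of depth ≤ k is some function symbol applied to depth-≤(k−1) arguments, giving N_k = 1 + N_{k-1}.
N_0 = 1
N_1 = 1 + 1 = 2
N_2 = 1 + 2 = 3
N_3 = 1 + 3 = 4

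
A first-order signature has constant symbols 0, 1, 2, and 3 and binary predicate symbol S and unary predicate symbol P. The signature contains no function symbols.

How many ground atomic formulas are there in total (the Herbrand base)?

With no function symbols, the Herbrand universe is just the 4 constants.
Ground atoms per predicate: S: 4^2 = 16, P: 4.
Herbrand base size = 16 + 4 = 20.

20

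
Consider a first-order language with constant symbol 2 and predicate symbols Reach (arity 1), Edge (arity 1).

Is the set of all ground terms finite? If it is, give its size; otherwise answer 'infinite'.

1

There are no function symbols, so the only ground term is the single constant.
The Herbrand universe is {2}, finite with 1 element.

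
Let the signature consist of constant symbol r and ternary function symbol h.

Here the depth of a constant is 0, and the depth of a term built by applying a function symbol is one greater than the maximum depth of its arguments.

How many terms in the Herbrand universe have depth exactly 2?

Write N_k for the number of ground terms of depth ≤ k. A term of depth ≤ k is either a constant or a function symbol applied to arguments of depth ≤ k−1, so N_k = 1 + N_{k-1}^3.
N_0 = 1
N_1 = 1 + 1^3 = 2
N_2 = 1 + 2^3 = 9
Terms of depth exactly 2: N_2 − N_1 = 9 − 2 = 7.

7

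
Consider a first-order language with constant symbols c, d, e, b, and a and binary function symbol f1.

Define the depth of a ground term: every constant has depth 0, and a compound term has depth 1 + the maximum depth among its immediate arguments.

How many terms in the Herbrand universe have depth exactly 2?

Write N_k for the number of ground terms of depth ≤ k. A term of depth ≤ k is either a constant or a function symbol applied to arguments of depth ≤ k−1, so N_k = 5 + N_{k-1}^2.
N_0 = 5
N_1 = 5 + 5^2 = 30
N_2 = 5 + 30^2 = 905
Terms of depth exactly 2: N_2 − N_1 = 905 − 30 = 875.

875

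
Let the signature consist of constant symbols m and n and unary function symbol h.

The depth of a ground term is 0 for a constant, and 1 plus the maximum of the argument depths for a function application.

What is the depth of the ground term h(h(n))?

depth(h(n)) = 1 + depth(n) = 1 + 0 = 1
depth(h(h(n))) = 1 + depth(h(n)) = 1 + 1 = 2

2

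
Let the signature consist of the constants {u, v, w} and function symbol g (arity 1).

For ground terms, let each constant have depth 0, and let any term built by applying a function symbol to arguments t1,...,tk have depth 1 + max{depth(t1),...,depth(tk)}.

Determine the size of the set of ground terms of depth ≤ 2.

Count level by level. With function symbols g/1, the terms of depth ≤ k are the 3 constants together with each function applied to depth-≤(k−1) tuples, so N_k = 3 + N_{k-1}.
N_0 = 3
N_1 = 3 + 3 = 6
N_2 = 3 + 6 = 9

9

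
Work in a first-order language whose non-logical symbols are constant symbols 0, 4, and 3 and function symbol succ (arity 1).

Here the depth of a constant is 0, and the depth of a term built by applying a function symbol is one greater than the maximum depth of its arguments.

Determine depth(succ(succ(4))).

depth(succ(4)) = 1 + depth(4) = 1 + 0 = 1
depth(succ(succ(4))) = 1 + depth(succ(4)) = 1 + 1 = 2

2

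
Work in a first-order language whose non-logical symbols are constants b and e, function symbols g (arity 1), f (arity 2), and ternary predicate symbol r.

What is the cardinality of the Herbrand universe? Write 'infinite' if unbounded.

The signature has at least one function symbol (g, arity 1) and at least one constant (b).
Iterating g gives infinitely many distinct ground terms: b, g(b), g(g(b)), ...
So the Herbrand universe is infinite.

infinite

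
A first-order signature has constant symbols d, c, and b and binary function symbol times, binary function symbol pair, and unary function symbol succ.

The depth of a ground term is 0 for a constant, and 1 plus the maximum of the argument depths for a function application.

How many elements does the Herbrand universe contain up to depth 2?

1179

Let N_k count ground terms of depth at most k. Each non-constant term of depth ≤ k is some function symbol applied to depth-≤(k−1) arguments, giving N_k = 3 + N_{k-1}^2 + N_{k-1}^2 + N_{k-1}.
N_0 = 3
N_1 = 3 + 3^2 + 3^2 + 3 = 24
N_2 = 3 + 24^2 + 24^2 + 24 = 1179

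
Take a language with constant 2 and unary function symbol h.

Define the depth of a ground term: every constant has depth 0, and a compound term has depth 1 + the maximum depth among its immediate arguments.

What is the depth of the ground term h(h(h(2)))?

3

depth(h(2)) = 1 + depth(2) = 1 + 0 = 1
depth(h(h(2))) = 1 + depth(h(2)) = 1 + 1 = 2
depth(h(h(h(2)))) = 1 + depth(h(h(2))) = 1 + 2 = 3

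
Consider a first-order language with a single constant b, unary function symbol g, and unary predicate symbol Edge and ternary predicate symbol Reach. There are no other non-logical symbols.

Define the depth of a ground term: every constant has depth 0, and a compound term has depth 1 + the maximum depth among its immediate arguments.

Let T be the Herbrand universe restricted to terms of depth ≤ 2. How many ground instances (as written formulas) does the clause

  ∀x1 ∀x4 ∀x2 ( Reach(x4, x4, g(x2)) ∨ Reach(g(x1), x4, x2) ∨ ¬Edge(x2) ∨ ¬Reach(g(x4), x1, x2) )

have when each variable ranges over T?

Ground terms of depth ≤ 2:
  Write N_k for the number of ground terms of depth ≤ k. A term of depth ≤ k is either a constant or a function symbol applied to arguments of depth ≤ k−1, so N_k = 1 + N_{k-1}.
  N_0 = 1
  N_1 = 1 + 1 = 2
  N_2 = 1 + 2 = 3
So there are 3 ground terms available for substitution.
There are 3 variables to instantiate (x1, x4, x2), each occurring in at least one literal, so different choices give different ground instances.
Number of ground instances = 3^3 = 27.

27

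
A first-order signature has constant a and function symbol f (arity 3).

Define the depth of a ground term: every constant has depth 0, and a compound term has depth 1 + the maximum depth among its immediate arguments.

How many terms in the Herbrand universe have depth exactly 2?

7

Let N_k count ground terms of depth at most k. Each non-constant term of depth ≤ k is some function symbol applied to depth-≤(k−1) arguments, giving N_k = 1 + N_{k-1}^3.
N_0 = 1
N_1 = 1 + 1^3 = 2
N_2 = 1 + 2^3 = 9
Terms of depth exactly 2: N_2 − N_1 = 9 − 2 = 7.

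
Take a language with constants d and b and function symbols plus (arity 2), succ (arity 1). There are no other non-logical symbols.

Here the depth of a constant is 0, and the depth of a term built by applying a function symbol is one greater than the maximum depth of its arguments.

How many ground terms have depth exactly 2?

66

If N_k denotes the number of depth-≤k ground terms, the 2 constants give N_0 = 2, and each function symbol of arity r contributes N_{k-1}^r new terms at level k: N_k = 2 + N_{k-1}^2 + N_{k-1}.
N_0 = 2
N_1 = 2 + 2^2 + 2 = 8
N_2 = 2 + 8^2 + 8 = 74
Terms of depth exactly 2: N_2 − N_1 = 74 − 8 = 66.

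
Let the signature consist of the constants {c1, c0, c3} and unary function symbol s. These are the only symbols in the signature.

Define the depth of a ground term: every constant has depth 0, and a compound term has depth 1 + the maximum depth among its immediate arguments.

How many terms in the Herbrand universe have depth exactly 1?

Write N_k for the number of ground terms of depth ≤ k. A term of depth ≤ k is either a constant or a function symbol applied to arguments of depth ≤ k−1, so N_k = 3 + N_{k-1}.
N_0 = 3
N_1 = 3 + 3 = 6
Terms of depth exactly 1: N_1 − N_0 = 6 − 3 = 3.

3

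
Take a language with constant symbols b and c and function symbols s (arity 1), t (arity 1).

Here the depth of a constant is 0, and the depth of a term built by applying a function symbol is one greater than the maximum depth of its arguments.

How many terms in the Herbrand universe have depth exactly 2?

8

Count level by level. With function symbols s/1, t/1, the terms of depth ≤ k are the 2 constants together with each function applied to depth-≤(k−1) tuples, so N_k = 2 + N_{k-1} + N_{k-1}.
N_0 = 2
N_1 = 2 + 2 + 2 = 6
N_2 = 2 + 6 + 6 = 14
Terms of depth exactly 2: N_2 − N_1 = 14 − 6 = 8.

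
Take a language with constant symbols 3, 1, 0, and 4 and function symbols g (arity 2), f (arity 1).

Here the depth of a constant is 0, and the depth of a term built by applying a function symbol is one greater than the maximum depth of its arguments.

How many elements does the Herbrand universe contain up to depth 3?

365424

Count level by level. With function symbols g/2, f/1, the terms of depth ≤ k are the 4 constants together with each function applied to depth-≤(k−1) tuples, so N_k = 4 + N_{k-1}^2 + N_{k-1}.
N_0 = 4
N_1 = 4 + 4^2 + 4 = 24
N_2 = 4 + 24^2 + 24 = 604
N_3 = 4 + 604^2 + 604 = 365424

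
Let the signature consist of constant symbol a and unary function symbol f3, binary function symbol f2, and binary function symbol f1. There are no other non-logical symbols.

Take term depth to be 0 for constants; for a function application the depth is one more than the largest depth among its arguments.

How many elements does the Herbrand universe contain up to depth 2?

If N_k denotes the number of depth-≤k ground terms, the 1 constant gives N_0 = 1, and each function symbol of arity r contributes N_{k-1}^r new terms at level k: N_k = 1 + N_{k-1} + N_{k-1}^2 + N_{k-1}^2.
N_0 = 1
N_1 = 1 + 1 + 1^2 + 1^2 = 4
N_2 = 1 + 4 + 4^2 + 4^2 = 37

37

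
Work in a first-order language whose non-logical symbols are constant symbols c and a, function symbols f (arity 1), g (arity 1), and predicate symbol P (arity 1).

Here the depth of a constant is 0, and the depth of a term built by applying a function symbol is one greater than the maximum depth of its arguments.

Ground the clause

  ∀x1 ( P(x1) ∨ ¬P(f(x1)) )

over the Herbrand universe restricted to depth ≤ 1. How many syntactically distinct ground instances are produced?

6

Ground terms of depth ≤ 1:
  Let N_k count ground terms of depth at most k. Each non-constant term of depth ≤ k is some function symbol applied to depth-≤(k−1) arguments, giving N_k = 2 + N_{k-1} + N_{k-1}.
  N_0 = 2
  N_1 = 2 + 2 + 2 = 6
So there are 6 ground terms available for substitution.
The body mentions the single quantified variable x1; since ground terms form a free algebra, no two substitutions collapse to the same formula.
Number of ground instances = 6.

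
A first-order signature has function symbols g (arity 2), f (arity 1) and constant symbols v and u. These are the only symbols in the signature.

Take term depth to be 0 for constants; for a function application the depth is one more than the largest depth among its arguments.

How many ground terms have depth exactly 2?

If N_k denotes the number of depth-≤k ground terms, the 2 constants give N_0 = 2, and each function symbol of arity r contributes N_{k-1}^r new terms at level k: N_k = 2 + N_{k-1}^2 + N_{k-1}.
N_0 = 2
N_1 = 2 + 2^2 + 2 = 8
N_2 = 2 + 8^2 + 8 = 74
Terms of depth exactly 2: N_2 − N_1 = 74 − 8 = 66.

66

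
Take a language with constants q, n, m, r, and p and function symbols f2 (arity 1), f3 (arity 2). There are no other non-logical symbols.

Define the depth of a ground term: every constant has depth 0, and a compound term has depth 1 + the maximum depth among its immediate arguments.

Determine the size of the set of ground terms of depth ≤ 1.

35

Let N_k count ground terms of depth at most k. Each non-constant term of depth ≤ k is some function symbol applied to depth-≤(k−1) arguments, giving N_k = 5 + N_{k-1} + N_{k-1}^2.
N_0 = 5
N_1 = 5 + 5 + 5^2 = 35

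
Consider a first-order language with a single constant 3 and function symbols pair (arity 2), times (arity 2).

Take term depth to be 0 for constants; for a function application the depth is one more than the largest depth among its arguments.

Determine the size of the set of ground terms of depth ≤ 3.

Let N_k count ground terms of depth at most k. Each non-constant term of depth ≤ k is some function symbol applied to depth-≤(k−1) arguments, giving N_k = 1 + N_{k-1}^2 + N_{k-1}^2.
N_0 = 1
N_1 = 1 + 1^2 + 1^2 = 3
N_2 = 1 + 3^2 + 3^2 = 19
N_3 = 1 + 19^2 + 19^2 = 723

723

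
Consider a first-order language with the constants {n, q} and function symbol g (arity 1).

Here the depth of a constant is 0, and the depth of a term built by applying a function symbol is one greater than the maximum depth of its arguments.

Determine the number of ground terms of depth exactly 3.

Let N_k = |{terms of depth ≤ k}|. Then N_0 = 2 and N_k = 2 + N_{k-1} for k ≥ 1 (one summand per function symbol, arity giving the exponent).
N_0 = 2
N_1 = 2 + 2 = 4
N_2 = 2 + 4 = 6
N_3 = 2 + 6 = 8
Terms of depth exactly 3: N_3 − N_2 = 8 − 6 = 2.

2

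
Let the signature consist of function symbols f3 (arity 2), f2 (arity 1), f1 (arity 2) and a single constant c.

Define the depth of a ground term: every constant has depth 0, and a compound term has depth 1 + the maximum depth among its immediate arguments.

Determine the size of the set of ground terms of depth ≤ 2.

Let N_k count ground terms of depth at most k. Each non-constant term of depth ≤ k is some function symbol applied to depth-≤(k−1) arguments, giving N_k = 1 + N_{k-1}^2 + N_{k-1} + N_{k-1}^2.
N_0 = 1
N_1 = 1 + 1^2 + 1 + 1^2 = 4
N_2 = 1 + 4^2 + 4 + 4^2 = 37

37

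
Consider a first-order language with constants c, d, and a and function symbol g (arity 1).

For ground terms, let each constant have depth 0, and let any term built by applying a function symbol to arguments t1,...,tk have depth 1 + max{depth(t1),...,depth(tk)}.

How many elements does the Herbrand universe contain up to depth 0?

Let N_k = |{terms of depth ≤ k}|. Then N_0 = 3 and N_k = 3 + N_{k-1} for k ≥ 1 (one summand per function symbol, arity giving the exponent).
N_0 = 3

3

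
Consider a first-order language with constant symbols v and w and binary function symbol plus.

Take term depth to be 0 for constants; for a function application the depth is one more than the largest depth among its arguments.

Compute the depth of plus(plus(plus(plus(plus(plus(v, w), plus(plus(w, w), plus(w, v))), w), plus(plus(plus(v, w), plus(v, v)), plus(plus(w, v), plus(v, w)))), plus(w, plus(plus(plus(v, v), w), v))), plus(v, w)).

depth(plus(v, w)) = 1 + max(0, 0) = 1
depth(plus(w, w)) = 1 + max(0, 0) = 1
depth(plus(w, v)) = 1 + max(0, 0) = 1
depth(plus(plus(w, w), plus(w, v))) = 1 + max(1, 1) = 2
depth(plus(plus(v, w), plus(plus(w, w), plus(w, v)))) = 1 + max(1, 2) = 3
depth(plus(plus(plus(v, w), plus(plus(w, w), plus(w, v))), w)) = 1 + max(3, 0) = 4
depth(plus(v, v)) = 1 + max(0, 0) = 1
depth(plus(plus(v, w), plus(v, v))) = 1 + max(1, 1) = 2
depth(plus(plus(w, v), plus(v, w))) = 1 + max(1, 1) = 2
depth(plus(plus(plus(v, w), plus(v, v)), plus(plus(w, v), plus(v, w)))) = 1 + max(2, 2) = 3
depth(plus(plus(plus(plus(v, w), plus(plus(w, w), plus(w, v))), w), plus(plus(plus(v, w), plus(v, v)), plus(plus(w, v), plus(v, w))))) = 1 + max(4, 3) = 5
depth(plus(plus(v, v), w)) = 1 + max(1, 0) = 2
depth(plus(plus(plus(v, v), w), v)) = 1 + max(2, 0) = 3
depth(plus(w, plus(plus(plus(v, v), w), v))) = 1 + max(0, 3) = 4
depth(plus(plus(plus(plus(plus(v, w), plus(plus(w, w), plus(w, v))), w), plus(plus(plus(v, w), plus(v, v)), plus(plus(w, v), plus(v, w)))), plus(w, plus(plus(plus(v, v), w), v)))) = 1 + max(5, 4) = 6
depth(plus(plus(plus(plus(plus(plus(v, w), plus(plus(w, w), plus(w, v))), w), plus(plus(plus(v, w), plus(v, v)), plus(plus(w, v), plus(v, w)))), plus(w, plus(plus(plus(v, v), w), v))), plus(v, w))) = 1 + max(6, 1) = 7

7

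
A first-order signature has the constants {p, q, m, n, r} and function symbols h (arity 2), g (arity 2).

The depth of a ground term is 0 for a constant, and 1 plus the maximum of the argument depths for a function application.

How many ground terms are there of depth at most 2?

6055

If N_k denotes the number of depth-≤k ground terms, the 5 constants give N_0 = 5, and each function symbol of arity r contributes N_{k-1}^r new terms at level k: N_k = 5 + N_{k-1}^2 + N_{k-1}^2.
N_0 = 5
N_1 = 5 + 5^2 + 5^2 = 55
N_2 = 5 + 55^2 + 55^2 = 6055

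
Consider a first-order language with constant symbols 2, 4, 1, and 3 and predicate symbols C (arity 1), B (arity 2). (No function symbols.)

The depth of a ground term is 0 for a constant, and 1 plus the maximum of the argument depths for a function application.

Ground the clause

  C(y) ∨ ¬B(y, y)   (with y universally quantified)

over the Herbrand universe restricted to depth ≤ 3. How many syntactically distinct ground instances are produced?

4

Ground terms of depth ≤ 3:
  With no function symbols every ground term is a constant, so there are exactly 4 ground terms at every depth bound.
  N_0 = 4
  N_1 = 4
  N_2 = 4
  N_3 = 4
  Explicitly: 2, 4, 1, 3.
So there are 4 ground terms available for substitution.
The clause has 1 distinct variable (y), which appears in the body. In the free term algebra distinct substitutions yield syntactically distinct ground instances.
Number of ground instances = 4.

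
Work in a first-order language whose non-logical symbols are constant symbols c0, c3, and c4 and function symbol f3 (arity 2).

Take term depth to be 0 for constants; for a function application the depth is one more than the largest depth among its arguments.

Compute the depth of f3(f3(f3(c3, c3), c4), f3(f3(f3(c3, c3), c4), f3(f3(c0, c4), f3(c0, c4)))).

4

depth(f3(c3, c3)) = 1 + max(0, 0) = 1
depth(f3(f3(c3, c3), c4)) = 1 + max(1, 0) = 2
depth(f3(c0, c4)) = 1 + max(0, 0) = 1
depth(f3(f3(c0, c4), f3(c0, c4))) = 1 + max(1, 1) = 2
depth(f3(f3(f3(c3, c3), c4), f3(f3(c0, c4), f3(c0, c4)))) = 1 + max(2, 2) = 3
depth(f3(f3(f3(c3, c3), c4), f3(f3(f3(c3, c3), c4), f3(f3(c0, c4), f3(c0, c4))))) = 1 + max(2, 3) = 4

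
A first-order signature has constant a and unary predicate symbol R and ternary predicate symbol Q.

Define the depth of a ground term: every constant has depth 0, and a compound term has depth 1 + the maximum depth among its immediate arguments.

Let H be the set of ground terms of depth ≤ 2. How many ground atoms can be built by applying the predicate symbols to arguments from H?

First count ground terms of depth ≤ 2.
With no function symbols every ground term is a constant, so there is exactly 1 ground term at every depth bound.
N_0 = 1
N_1 = 1
N_2 = 1
So |H| = 1.
Each predicate of arity r yields |H|^r ground atoms (one per choice of an r-tuple from H):
  R: 1;  Q: 1^3 = 1
Total ground atoms: 1 + 1 = 2.

2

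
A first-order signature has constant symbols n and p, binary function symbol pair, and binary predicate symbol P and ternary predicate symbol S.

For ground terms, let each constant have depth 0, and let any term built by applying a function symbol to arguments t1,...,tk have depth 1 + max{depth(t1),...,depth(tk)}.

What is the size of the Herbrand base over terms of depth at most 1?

First count ground terms of depth ≤ 1.
If N_k denotes the number of depth-≤k ground terms, the 2 constants give N_0 = 2, and each function symbol of arity r contributes N_{k-1}^r new terms at level k: N_k = 2 + N_{k-1}^2.
N_0 = 2
N_1 = 2 + 2^2 = 6
Explicitly: n, p, pair(n, n), pair(n, p), pair(p, n), pair(p, p).
So |H| = 6.
Each predicate of arity r yields |H|^r ground atoms (one per choice of an r-tuple from H):
  P: 6^2 = 36;  S: 6^3 = 216
Total ground atoms: 36 + 216 = 252.

252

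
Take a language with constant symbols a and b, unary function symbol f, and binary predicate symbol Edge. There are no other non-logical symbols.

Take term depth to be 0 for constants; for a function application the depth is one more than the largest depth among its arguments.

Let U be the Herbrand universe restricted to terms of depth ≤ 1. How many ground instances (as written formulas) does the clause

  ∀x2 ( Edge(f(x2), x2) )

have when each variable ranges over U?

4

Ground terms of depth ≤ 1:
  Let N_k = |{terms of depth ≤ k}|. Then N_0 = 2 and N_k = 2 + N_{k-1} for k ≥ 1 (one summand per function symbol, arity giving the exponent).
  N_0 = 2
  N_1 = 2 + 2 = 4
  Explicitly: a, b, f(a), f(b).
So there are 4 ground terms available for substitution.
The variable x2 ranges independently over the available ground terms, and distinct assignments produce distinct instances.
Number of ground instances = 4.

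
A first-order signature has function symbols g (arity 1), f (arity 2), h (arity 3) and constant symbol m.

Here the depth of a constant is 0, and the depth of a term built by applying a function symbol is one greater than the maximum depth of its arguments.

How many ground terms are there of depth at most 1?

Let N_k = |{terms of depth ≤ k}|. Then N_0 = 1 and N_k = 1 + N_{k-1} + N_{k-1}^2 + N_{k-1}^3 for k ≥ 1 (one summand per function symbol, arity giving the exponent).
N_0 = 1
N_1 = 1 + 1 + 1^2 + 1^3 = 4

4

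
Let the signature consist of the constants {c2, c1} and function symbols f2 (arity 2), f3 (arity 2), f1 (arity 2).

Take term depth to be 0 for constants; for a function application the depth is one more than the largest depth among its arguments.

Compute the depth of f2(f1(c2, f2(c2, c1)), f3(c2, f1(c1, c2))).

depth(f2(c2, c1)) = 1 + max(0, 0) = 1
depth(f1(c2, f2(c2, c1))) = 1 + max(0, 1) = 2
depth(f1(c1, c2)) = 1 + max(0, 0) = 1
depth(f3(c2, f1(c1, c2))) = 1 + max(0, 1) = 2
depth(f2(f1(c2, f2(c2, c1)), f3(c2, f1(c1, c2)))) = 1 + max(2, 2) = 3

3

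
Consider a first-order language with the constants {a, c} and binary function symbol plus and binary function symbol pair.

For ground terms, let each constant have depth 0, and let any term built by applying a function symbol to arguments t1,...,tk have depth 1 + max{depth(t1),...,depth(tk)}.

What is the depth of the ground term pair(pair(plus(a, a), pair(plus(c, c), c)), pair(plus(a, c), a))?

depth(plus(a, a)) = 1 + max(0, 0) = 1
depth(plus(c, c)) = 1 + max(0, 0) = 1
depth(pair(plus(c, c), c)) = 1 + max(1, 0) = 2
depth(pair(plus(a, a), pair(plus(c, c), c))) = 1 + max(1, 2) = 3
depth(plus(a, c)) = 1 + max(0, 0) = 1
depth(pair(plus(a, c), a)) = 1 + max(1, 0) = 2
depth(pair(pair(plus(a, a), pair(plus(c, c), c)), pair(plus(a, c), a))) = 1 + max(3, 2) = 4

4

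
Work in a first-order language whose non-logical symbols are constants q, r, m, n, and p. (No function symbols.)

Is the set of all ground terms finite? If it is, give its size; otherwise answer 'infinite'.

There are no function symbols, so every ground term is one of the 5 constants.
The Herbrand universe is {q, r, m, n, p}, which is finite with 5 elements.

5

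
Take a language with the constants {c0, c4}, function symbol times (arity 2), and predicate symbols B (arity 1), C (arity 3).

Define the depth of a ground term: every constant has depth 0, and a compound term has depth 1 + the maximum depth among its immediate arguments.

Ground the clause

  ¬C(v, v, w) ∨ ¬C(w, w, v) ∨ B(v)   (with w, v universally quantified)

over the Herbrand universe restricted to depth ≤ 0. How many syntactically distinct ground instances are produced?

4

Ground terms of depth ≤ 0:
  Let N_k = |{terms of depth ≤ k}|. Then N_0 = 2 and N_k = 2 + N_{k-1}^2 for k ≥ 1 (one summand per function symbol, arity giving the exponent).
  N_0 = 2
So there are 2 ground terms available for substitution.
The clause has 2 distinct variables (w, v), each appearing in the body. In the free term algebra distinct substitutions yield syntactically distinct ground instances.
Number of ground instances = 2^2 = 4.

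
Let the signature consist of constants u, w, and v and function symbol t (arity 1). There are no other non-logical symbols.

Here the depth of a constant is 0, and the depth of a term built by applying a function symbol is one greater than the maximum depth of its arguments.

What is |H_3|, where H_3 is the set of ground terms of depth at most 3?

Let N_k = |{terms of depth ≤ k}|. Then N_0 = 3 and N_k = 3 + N_{k-1} for k ≥ 1 (one summand per function symbol, arity giving the exponent).
N_0 = 3
N_1 = 3 + 3 = 6
N_2 = 3 + 6 = 9
N_3 = 3 + 9 = 12

12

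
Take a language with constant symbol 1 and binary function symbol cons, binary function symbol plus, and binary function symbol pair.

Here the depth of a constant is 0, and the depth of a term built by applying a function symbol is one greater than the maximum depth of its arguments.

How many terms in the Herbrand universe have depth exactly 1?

Let N_k count ground terms of depth at most k. Each non-constant term of depth ≤ k is some function symbol applied to depth-≤(k−1) arguments, giving N_k = 1 + N_{k-1}^2 + N_{k-1}^2 + N_{k-1}^2.
N_0 = 1
N_1 = 1 + 1^2 + 1^2 + 1^2 = 4
Terms of depth exactly 1: N_1 − N_0 = 4 − 1 = 3.

3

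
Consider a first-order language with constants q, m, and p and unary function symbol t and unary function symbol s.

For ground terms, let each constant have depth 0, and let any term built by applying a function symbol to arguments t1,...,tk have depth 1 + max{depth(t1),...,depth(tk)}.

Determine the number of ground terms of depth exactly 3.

24

If N_k denotes the number of depth-≤k ground terms, the 3 constants give N_0 = 3, and each function symbol of arity r contributes N_{k-1}^r new terms at level k: N_k = 3 + N_{k-1} + N_{k-1}.
N_0 = 3
N_1 = 3 + 3 + 3 = 9
N_2 = 3 + 9 + 9 = 21
N_3 = 3 + 21 + 21 = 45
Terms of depth exactly 3: N_3 − N_2 = 45 − 21 = 24.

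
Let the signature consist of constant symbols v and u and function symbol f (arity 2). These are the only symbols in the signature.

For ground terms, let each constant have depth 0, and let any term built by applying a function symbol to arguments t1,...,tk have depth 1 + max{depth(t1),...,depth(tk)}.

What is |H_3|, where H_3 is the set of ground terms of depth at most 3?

1446

If N_k denotes the number of depth-≤k ground terms, the 2 constants give N_0 = 2, and each function symbol of arity r contributes N_{k-1}^r new terms at level k: N_k = 2 + N_{k-1}^2.
N_0 = 2
N_1 = 2 + 2^2 = 6
N_2 = 2 + 6^2 = 38
N_3 = 2 + 38^2 = 1446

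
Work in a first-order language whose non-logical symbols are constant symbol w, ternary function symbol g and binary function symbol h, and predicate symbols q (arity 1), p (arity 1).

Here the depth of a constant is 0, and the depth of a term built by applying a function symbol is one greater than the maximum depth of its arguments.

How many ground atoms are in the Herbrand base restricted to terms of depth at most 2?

First count ground terms of depth ≤ 2.
Let N_k count ground terms of depth at most k. Each non-constant term of depth ≤ k is some function symbol applied to depth-≤(k−1) arguments, giving N_k = 1 + N_{k-1}^3 + N_{k-1}^2.
N_0 = 1
N_1 = 1 + 1^3 + 1^2 = 3
N_2 = 1 + 3^3 + 3^2 = 37
So |H| = 37.
For each predicate symbol, the number of ground atoms is |H| raised to its arity; summing:
  q: 37;  p: 37
Total ground atoms: 37 + 37 = 74.

74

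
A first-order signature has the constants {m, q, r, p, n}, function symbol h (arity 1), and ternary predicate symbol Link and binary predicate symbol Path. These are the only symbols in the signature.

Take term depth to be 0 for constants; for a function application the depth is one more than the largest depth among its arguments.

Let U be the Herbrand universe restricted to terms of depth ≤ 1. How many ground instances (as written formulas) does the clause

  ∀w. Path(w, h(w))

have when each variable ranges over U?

Ground terms of depth ≤ 1:
  If N_k denotes the number of depth-≤k ground terms, the 5 constants give N_0 = 5, and each function symbol of arity r contributes N_{k-1}^r new terms at level k: N_k = 5 + N_{k-1}.
  N_0 = 5
  N_1 = 5 + 5 = 10
So there are 10 ground terms available for substitution.
There is 1 variable to instantiate (w),  occurring in at least one literal, so different choices give different ground instances.
Number of ground instances = 10.

10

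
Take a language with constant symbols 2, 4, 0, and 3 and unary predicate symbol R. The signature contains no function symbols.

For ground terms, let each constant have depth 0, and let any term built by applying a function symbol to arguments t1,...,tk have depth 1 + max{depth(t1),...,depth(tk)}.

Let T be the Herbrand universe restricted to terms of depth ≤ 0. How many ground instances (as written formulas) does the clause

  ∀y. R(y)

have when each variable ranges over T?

4

Ground terms of depth ≤ 0:
  With no function symbols every ground term is a constant, so there are exactly 4 ground terms at every depth bound.
  N_0 = 4
So there are 4 ground terms available for substitution.
The variable y ranges independently over the available ground terms, and distinct assignments produce distinct instances.
Number of ground instances = 4.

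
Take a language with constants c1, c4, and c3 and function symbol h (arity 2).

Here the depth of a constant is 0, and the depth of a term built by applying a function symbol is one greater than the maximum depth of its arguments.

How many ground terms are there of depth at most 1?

Let N_k count ground terms of depth at most k. Each non-constant term of depth ≤ k is some function symbol applied to depth-≤(k−1) arguments, giving N_k = 3 + N_{k-1}^2.
N_0 = 3
N_1 = 3 + 3^2 = 12
Explicitly: c1, c4, c3, h(c1, c1), h(c1, c4), h(c1, c3), h(c4, c1), h(c4, c4), h(c4, c3), h(c3, c1), h(c3, c4), h(c3, c3).

12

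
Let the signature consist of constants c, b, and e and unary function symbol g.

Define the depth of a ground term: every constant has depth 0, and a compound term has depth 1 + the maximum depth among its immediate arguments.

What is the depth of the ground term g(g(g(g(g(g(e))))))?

depth(g(e)) = 1 + depth(e) = 1 + 0 = 1
depth(g(g(e))) = 1 + depth(g(e)) = 1 + 1 = 2
depth(g(g(g(e)))) = 1 + depth(g(g(e))) = 1 + 2 = 3
depth(g(g(g(g(e))))) = 1 + depth(g(g(g(e)))) = 1 + 3 = 4
depth(g(g(g(g(g(e)))))) = 1 + depth(g(g(g(g(e))))) = 1 + 4 = 5
depth(g(g(g(g(g(g(e))))))) = 1 + depth(g(g(g(g(g(e)))))) = 1 + 5 = 6

6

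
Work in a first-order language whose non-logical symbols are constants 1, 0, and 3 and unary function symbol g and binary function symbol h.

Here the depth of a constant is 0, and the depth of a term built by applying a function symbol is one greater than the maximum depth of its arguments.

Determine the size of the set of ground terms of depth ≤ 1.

15

If N_k denotes the number of depth-≤k ground terms, the 3 constants give N_0 = 3, and each function symbol of arity r contributes N_{k-1}^r new terms at level k: N_k = 3 + N_{k-1} + N_{k-1}^2.
N_0 = 3
N_1 = 3 + 3 + 3^2 = 15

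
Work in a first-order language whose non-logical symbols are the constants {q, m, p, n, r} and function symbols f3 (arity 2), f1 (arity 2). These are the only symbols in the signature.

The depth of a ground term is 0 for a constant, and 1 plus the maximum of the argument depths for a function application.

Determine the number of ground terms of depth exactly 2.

Let N_k = |{terms of depth ≤ k}|. Then N_0 = 5 and N_k = 5 + N_{k-1}^2 + N_{k-1}^2 for k ≥ 1 (one summand per function symbol, arity giving the exponent).
N_0 = 5
N_1 = 5 + 5^2 + 5^2 = 55
N_2 = 5 + 55^2 + 55^2 = 6055
Terms of depth exactly 2: N_2 − N_1 = 6055 − 55 = 6000.

6000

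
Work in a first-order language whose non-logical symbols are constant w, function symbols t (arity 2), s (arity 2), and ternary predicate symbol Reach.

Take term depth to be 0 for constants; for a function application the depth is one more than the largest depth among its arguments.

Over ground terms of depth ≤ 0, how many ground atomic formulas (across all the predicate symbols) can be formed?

1

First count ground terms of depth ≤ 0.
Let N_k count ground terms of depth at most k. Each non-constant term of depth ≤ k is some function symbol applied to depth-≤(k−1) arguments, giving N_k = 1 + N_{k-1}^2 + N_{k-1}^2.
N_0 = 1
So |H| = 1.
Each predicate of arity r yields |H|^r ground atoms (one per choice of an r-tuple from H):
  Reach: 1^3 = 1
Total ground atoms: 1.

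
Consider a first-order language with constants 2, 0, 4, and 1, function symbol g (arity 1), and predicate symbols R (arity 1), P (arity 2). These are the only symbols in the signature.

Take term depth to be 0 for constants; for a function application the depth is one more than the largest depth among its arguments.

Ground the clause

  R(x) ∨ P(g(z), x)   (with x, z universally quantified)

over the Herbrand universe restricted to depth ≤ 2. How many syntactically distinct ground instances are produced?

Ground terms of depth ≤ 2:
  Let N_k count ground terms of depth at most k. Each non-constant term of depth ≤ k is some function symbol applied to depth-≤(k−1) arguments, giving N_k = 4 + N_{k-1}.
  N_0 = 4
  N_1 = 4 + 4 = 8
  N_2 = 4 + 8 = 12
  Explicitly: 2, 0, 4, 1, g(2), g(0), g(4), g(1), g(g(2)), g(g(0)), g(g(4)), g(g(1)).
So there are 12 ground terms available for substitution.
The clause has 2 distinct variables (x, z), each appearing in the body. In the free term algebra distinct substitutions yield syntactically distinct ground instances.
Number of ground instances = 12^2 = 144.

144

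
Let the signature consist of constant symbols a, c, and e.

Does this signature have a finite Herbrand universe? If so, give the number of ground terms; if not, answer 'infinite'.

There are no function symbols, so every ground term is one of the 3 constants.
The Herbrand universe is {a, c, e}, which is finite with 3 elements.

3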